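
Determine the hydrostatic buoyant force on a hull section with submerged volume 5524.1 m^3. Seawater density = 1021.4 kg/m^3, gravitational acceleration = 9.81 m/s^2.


Formula: Fb = rho * g * V
Substituting: Fb = 1021.4 * 9.81 * 5524.1
Intermediate: 1021.4 * 9.81 = 10019.934
Result: Fb = 10019.934 * 5524.1 ≈ 55351000 N (5 s.f.)

55351000 N


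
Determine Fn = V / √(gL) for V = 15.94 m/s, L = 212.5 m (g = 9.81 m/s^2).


Formula: Fn = V / sqrt(g * L)
Step 1 — g * L = 9.81 * 212.5 = 2084.625
Step 2 — sqrt(g * L) = sqrt(2084.625) = 45.657694
Step 3 — Fn = 15.94 / 45.657694 ≈ 0.34912 (5 s.f.)

0.34912


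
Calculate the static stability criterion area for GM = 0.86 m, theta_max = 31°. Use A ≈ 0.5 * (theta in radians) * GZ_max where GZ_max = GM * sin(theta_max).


Formula: GZ_max = GM * sin(theta); Area = 0.5 * theta_rad * GZ_max
Step 1 — GZ_max = 0.86 * sin(31°) = 0.86 * 0.515038 = 0.442933 m
Step 2 — theta_rad = 31 * pi/180 = 0.541052 rad
Step 3 — Area = 0.5 * 0.541052 * 0.442933 ≈ 0.11982 m·rad (5 s.f.)

0.11982 m·rad


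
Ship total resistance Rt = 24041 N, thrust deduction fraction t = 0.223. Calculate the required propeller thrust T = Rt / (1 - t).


Formula: T = Rt / (1 - t)
Step 1 — (1 - t) = 1 - 0.223 = 0.777
Step 2 — T = 24041 / 0.777 ≈ 30941 N (5 s.f.)

30941 N


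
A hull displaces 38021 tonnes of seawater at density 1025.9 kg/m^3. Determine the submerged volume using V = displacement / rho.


Formula: V = mass / rho
Step 1 — convert tonnes to kg: 38021 t * 1000 = 38021000 kg
Step 2 — V = 38021000 / 1025.9 ≈ 37061 m^3 (5 s.f.)

37061 m^3


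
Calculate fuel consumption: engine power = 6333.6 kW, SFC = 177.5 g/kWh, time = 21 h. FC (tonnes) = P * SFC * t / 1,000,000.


Formula: FC (tonnes) = P * SFC * t / 1,000,000
Step 1 — P * SFC * t = 6333.6 * 177.5 * 21 = 23608494.0 g
Step 2 — FC (tonnes) = 23608494.0 / 1,000,000 ≈ 23.608 tonnes (5 s.f.)

23.608 tonnes


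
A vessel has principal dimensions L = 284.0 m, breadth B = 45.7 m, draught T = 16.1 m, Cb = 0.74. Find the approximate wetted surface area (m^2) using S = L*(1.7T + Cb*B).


Formula: S = 1.7*L*T + V/T with V = Cb*L*B*T, i.e. S = L * (1.7*T + Cb*B)
Step 1 — 1.7*T = 1.7 * 16.1 = 27.37 m
Step 2 — Cb*B = 0.74 * 45.7 = 33.818 m
Step 3 — 1.7*T + Cb*B = 27.37 + 33.818 = 61.188 m
Step 4 — S = 284.0 * 61.188 ≈ 17377 m^2 (5 s.f.)

17377 m^2


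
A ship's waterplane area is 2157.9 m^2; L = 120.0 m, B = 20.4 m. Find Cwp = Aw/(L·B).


Formula: Cwp = Aw / (L * B)
Step 1 — L * B = 120.0 * 20.4 = 2448.0 m^2
Step 2 — Cwp = 2157.9 / 2448.0 ≈ 0.88150 (5 s.f.)

0.88150


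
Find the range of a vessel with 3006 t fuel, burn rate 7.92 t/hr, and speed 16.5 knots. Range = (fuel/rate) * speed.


Formula: endurance = fuel / rate; range = endurance * speed
Step 1 — endurance = 3006 / 7.92 = 379.5455 hours
Step 2 — range = 379.5455 * 16.5 ≈ 6262.5 nautical miles (5 s.f.)

6262.5 NM


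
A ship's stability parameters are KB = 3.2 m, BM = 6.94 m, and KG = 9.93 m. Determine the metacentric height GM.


Formula: GM = KB + BM - KG
Step 1 — KM = KB + BM = 3.2 + 6.94 = 10.14 m
Step 2 — GM = KM - KG = 10.14 - 9.93 = 0.21 m

0.21 m


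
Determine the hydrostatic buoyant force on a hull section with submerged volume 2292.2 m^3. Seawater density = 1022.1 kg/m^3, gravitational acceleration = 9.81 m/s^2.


Formula: Fb = rho * g * V
Substituting: Fb = 1022.1 * 9.81 * 2292.2
Intermediate: 1022.1 * 9.81 = 10026.801
Result: Fb = 10026.801 * 2292.2 ≈ 22983000 N (5 s.f.)

22983000 N


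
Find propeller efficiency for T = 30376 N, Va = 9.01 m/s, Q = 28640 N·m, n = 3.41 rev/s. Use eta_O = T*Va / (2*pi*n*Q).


Formula: eta = T * Va / (2 * pi * n * Q)
Step 1 — numerator = T * Va = 30376 * 9.01 = 273687.76
Step 2 — 2 * pi * n = 2 * pi * 3.41 = 21.425662
Step 3 — denominator = 21.425662 * 28640 = 613630.96
Step 4 — eta = 273687.76 / 613630.96 ≈ 0.44601 (5 s.f.)

0.44601


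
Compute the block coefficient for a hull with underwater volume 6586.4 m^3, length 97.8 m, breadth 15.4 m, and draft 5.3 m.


Formula: Cb = V / (L * B * T)
Step 1 — L * B * T = 97.8 * 15.4 * 5.3 = 7982.436 m^3
Step 2 — Cb = 6586.4 / 7982.436 ≈ 0.82511 (5 s.f.)

0.82511


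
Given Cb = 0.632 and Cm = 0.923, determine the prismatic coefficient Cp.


Formula: Cp = Cb / Cm
Substituting: Cp = 0.632 / 0.923
Result: Cp ≈ 0.68472 (5 s.f.)

0.68472


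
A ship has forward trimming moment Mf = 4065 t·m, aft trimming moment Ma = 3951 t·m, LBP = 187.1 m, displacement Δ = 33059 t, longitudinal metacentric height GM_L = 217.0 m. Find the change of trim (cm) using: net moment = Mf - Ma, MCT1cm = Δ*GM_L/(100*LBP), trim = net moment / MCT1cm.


Formula: net trimming moment = Mf - Ma; MCT1cm = Δ*GM_L/(100*LBP); trim = net moment / MCT1cm
Step 1 — net trimming moment = 4065 - 3951 = 114 t·m
Step 2 — MCT1cm = 33059 * 217.0 / (100 * 187.1) = 383.4208 t·m/cm
Step 3 — trim = 114 / 383.4208 ≈ 0.29732 cm (5 s.f.)

0.29732 cm


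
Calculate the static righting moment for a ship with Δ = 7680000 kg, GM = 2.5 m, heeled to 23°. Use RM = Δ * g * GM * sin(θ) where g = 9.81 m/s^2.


Formula: GZ = GM * sin(theta); RM = disp * g * GZ
Step 1 — GZ = 2.5 * sin(23°) = 2.5 * 0.390731 = 0.976827 m
Step 2 — RM = 7680000 * 9.81 * 0.976827 ≈ 73595000 N·m (5 s.f.)

73595000 N·m


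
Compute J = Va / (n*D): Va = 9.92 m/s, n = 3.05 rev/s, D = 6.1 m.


Formula: J = Va / (n * D)
Step 1 — n * D = 3.05 * 6.1 = 18.605
Step 2 — J = 9.92 / 18.605 ≈ 0.53319 (5 s.f.)

0.53319


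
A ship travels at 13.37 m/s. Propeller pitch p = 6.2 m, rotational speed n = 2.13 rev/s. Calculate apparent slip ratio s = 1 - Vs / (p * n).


Formula: s = 1 - Vs / (p * n)
Step 1 — p * n = 6.2 * 2.13 = 13.206
Step 2 — Vs / (p*n) = 13.37 / 13.206 = 1.012419 (6 d.p.)
Step 3 — s = 1 - 1.012419 = -0.012419

-0.012419


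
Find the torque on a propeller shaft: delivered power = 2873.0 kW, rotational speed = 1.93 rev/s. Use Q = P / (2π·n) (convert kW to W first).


Formula: Q = P_W / (2 * pi * n)
Step 1 — P_W = 2873.0 kW * 1000 = 2873000.0 W
Step 2 — 2 * pi * n = 2 * pi * 1.93 = 12.126548
Step 3 — Q = 2873000.0 / 12.126548 ≈ 236920 N·m (5 s.f.)

236920 N·m


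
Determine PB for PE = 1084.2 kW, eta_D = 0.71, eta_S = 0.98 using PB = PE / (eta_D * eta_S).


Formula: PB = PE / (eta_D * eta_S)
Step 1 — combined efficiency = eta_D * eta_S = 0.71 * 0.98 = 0.6958
Step 2 — PB = 1084.2 / 0.6958 ≈ 1558.2 kW (5 s.f.)

1558.2 kW


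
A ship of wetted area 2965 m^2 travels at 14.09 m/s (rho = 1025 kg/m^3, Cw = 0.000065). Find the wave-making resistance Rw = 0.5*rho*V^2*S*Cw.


Formula: Rw = 0.5 * rho * V^2 * S * Cw
Step 1 — V^2 = 14.09^2 = 198.5281
Step 2 — 0.5 * rho * V^2 = 0.5 * 1025 * 198.5281 = 101745.65125
Step 3 — Rw = 101745.65125 * 2965 * 0.000065 ≈ 19609 N (5 s.f.)

19609 N


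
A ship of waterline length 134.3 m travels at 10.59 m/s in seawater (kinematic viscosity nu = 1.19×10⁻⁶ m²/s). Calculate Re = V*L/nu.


Formula: Re = V * L / nu
Step 1 — V * L = 10.59 * 134.3 = 1422.237 m^2/s
Step 2 — Re = 1422.237 / 1.19e-6 = 1.20e+09

1.20e+09


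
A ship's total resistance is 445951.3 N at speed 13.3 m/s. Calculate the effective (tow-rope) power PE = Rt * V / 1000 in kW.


Formula: PE = Rt * V / 1000 (kW)
Step 1 — PE (W) = 445951.3 * 13.3 = 5931152.29 W
Step 2 — PE (kW) = 5931152.29 / 1000 ≈ 5931.2 kW (5 s.f.)

5931.2 kW


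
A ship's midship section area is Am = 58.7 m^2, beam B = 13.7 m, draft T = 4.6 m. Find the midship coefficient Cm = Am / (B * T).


Formula: Cm = Am / (B * T)
Step 1 — B * T = 13.7 * 4.6 = 63.02 m^2
Step 2 — Cm = 58.7 / 63.02 ≈ 0.93145 (5 s.f.)

0.93145


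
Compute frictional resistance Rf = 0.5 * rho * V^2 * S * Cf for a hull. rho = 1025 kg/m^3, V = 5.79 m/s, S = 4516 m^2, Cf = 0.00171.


Formula: Rf = 0.5 * rho * V^2 * S * Cf
Step 1 — V^2 = 5.79^2 = 33.5241
Step 2 — 0.5 * rho * V^2 = 0.5 * 1025 * 33.5241 = 17181.10125
Step 3 — Rf = 17181.10125 * 4516 * 0.00171 ≈ 132680 N (5 s.f.)

132680 N


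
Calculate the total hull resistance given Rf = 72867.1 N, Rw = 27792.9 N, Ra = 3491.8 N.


Formula: Rt = Rf + Rw + Ra
Substituting: Rt = 72867.1 + 27792.9 + 3491.8
Result: Rt = 104151.8 N

104151.8 N


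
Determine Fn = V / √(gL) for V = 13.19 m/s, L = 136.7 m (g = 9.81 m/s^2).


Formula: Fn = V / sqrt(g * L)
Step 1 — g * L = 9.81 * 136.7 = 1341.027
Step 2 — sqrt(g * L) = sqrt(1341.027) = 36.620035
Step 3 — Fn = 13.19 / 36.620035 ≈ 0.36019 (5 s.f.)

0.36019


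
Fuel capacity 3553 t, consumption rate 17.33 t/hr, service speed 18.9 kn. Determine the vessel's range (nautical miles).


Formula: endurance = fuel / rate; range = endurance * speed
Step 1 — endurance = 3553 / 17.33 = 205.0202 hours
Step 2 — range = 205.0202 * 18.9 ≈ 3874.9 nautical miles (5 s.f.)

3874.9 NM


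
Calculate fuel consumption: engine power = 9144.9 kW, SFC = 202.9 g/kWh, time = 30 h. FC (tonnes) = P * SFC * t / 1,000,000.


Formula: FC (tonnes) = P * SFC * t / 1,000,000
Step 1 — P * SFC * t = 9144.9 * 202.9 * 30 = 55665006.3 g
Step 2 — FC (tonnes) = 55665006.3 / 1,000,000 ≈ 55.665 tonnes (5 s.f.)

55.665 tonnes


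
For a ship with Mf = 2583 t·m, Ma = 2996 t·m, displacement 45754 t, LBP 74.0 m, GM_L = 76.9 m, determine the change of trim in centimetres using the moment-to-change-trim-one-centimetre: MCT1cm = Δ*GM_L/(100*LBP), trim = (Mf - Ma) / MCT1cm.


Formula: net trimming moment = Mf - Ma; MCT1cm = Δ*GM_L/(100*LBP); trim = net moment / MCT1cm
Step 1 — net trimming moment = 2583 - 2996 = -413 t·m
Step 2 — MCT1cm = 45754 * 76.9 / (100 * 74.0) = 475.4706 t·m/cm
Step 3 — trim = -413 / 475.4706 ≈ -0.86861 cm (5 s.f.)

-0.86861 cm


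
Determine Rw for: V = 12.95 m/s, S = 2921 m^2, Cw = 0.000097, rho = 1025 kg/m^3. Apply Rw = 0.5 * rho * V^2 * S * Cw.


Formula: Rw = 0.5 * rho * V^2 * S * Cw
Step 1 — V^2 = 12.95^2 = 167.7025
Step 2 — 0.5 * rho * V^2 = 0.5 * 1025 * 167.7025 = 85947.53125
Step 3 — Rw = 85947.53125 * 2921 * 0.000097 ≈ 24352 N (5 s.f.)

24352 N


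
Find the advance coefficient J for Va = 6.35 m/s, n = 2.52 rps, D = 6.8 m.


Formula: J = Va / (n * D)
Step 1 — n * D = 2.52 * 6.8 = 17.136
Step 2 — J = 6.35 / 17.136 ≈ 0.37056 (5 s.f.)

0.37056


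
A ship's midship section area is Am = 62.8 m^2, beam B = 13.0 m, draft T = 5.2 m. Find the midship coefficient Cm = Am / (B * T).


Formula: Cm = Am / (B * T)
Step 1 — B * T = 13.0 * 5.2 = 67.6 m^2
Step 2 — Cm = 62.8 / 67.6 ≈ 0.92899 (5 s.f.)

0.92899


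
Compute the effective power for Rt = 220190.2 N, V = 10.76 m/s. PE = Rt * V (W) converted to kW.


Formula: PE = Rt * V / 1000 (kW)
Step 1 — PE (W) = 220190.2 * 10.76 = 2369246.552 W
Step 2 — PE (kW) = 2369246.552 / 1000 ≈ 2369.2 kW (5 s.f.)

2369.2 kW


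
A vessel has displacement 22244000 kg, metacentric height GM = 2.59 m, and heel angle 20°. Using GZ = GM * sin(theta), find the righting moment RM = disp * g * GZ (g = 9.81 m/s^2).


Formula: GZ = GM * sin(theta); RM = disp * g * GZ
Step 1 — GZ = 2.59 * sin(20°) = 2.59 * 0.34202 = 0.885832 m
Step 2 — RM = 22244000 * 9.81 * 0.885832 ≈ 193300000 N·m (5 s.f.)

193300000 N·m


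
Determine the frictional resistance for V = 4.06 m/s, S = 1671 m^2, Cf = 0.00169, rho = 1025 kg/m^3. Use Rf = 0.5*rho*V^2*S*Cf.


Formula: Rf = 0.5 * rho * V^2 * S * Cf
Step 1 — V^2 = 4.06^2 = 16.4836
Step 2 — 0.5 * rho * V^2 = 0.5 * 1025 * 16.4836 = 8447.845
Step 3 — Rf = 8447.845 * 1671 * 0.00169 ≈ 23857 N (5 s.f.)

23857 N


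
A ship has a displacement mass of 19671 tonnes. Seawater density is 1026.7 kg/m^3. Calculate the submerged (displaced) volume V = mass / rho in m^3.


Formula: V = mass / rho
Step 1 — convert tonnes to kg: 19671 t * 1000 = 19671000 kg
Step 2 — V = 19671000 / 1026.7 ≈ 19159 m^3 (5 s.f.)

19159 m^3


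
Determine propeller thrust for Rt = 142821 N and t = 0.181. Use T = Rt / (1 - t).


Formula: T = Rt / (1 - t)
Step 1 — (1 - t) = 1 - 0.181 = 0.819
Step 2 — T = 142821 / 0.819 ≈ 174380 N (5 s.f.)

174380 N


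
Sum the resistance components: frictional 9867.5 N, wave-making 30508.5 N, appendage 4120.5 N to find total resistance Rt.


Formula: Rt = Rf + Rw + Ra
Substituting: Rt = 9867.5 + 30508.5 + 4120.5
Result: Rt = 44496.5 N

44496.5 N


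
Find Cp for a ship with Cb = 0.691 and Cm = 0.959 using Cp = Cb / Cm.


Formula: Cp = Cb / Cm
Substituting: Cp = 0.691 / 0.959
Result: Cp ≈ 0.72054 (5 s.f.)

0.72054


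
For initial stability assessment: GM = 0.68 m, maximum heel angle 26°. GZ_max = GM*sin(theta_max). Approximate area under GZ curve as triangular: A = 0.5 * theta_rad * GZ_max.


Formula: GZ_max = GM * sin(theta); Area = 0.5 * theta_rad * GZ_max
Step 1 — GZ_max = 0.68 * sin(26°) = 0.68 * 0.438371 = 0.298092 m
Step 2 — theta_rad = 26 * pi/180 = 0.453786 rad
Step 3 — Area = 0.5 * 0.453786 * 0.298092 ≈ 0.067635 m·rad (5 s.f.)

0.067635 m·rad


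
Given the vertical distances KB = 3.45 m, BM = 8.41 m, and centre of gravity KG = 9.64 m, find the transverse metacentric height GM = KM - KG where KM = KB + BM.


Formula: GM = KB + BM - KG
Step 1 — KM = KB + BM = 3.45 + 8.41 = 11.86 m
Step 2 — GM = KM - KG = 11.86 - 9.64 = 2.22 m

2.22 m


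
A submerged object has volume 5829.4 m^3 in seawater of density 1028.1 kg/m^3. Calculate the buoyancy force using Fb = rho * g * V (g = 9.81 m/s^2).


Formula: Fb = rho * g * V
Substituting: Fb = 1028.1 * 9.81 * 5829.4
Intermediate: 1028.1 * 9.81 = 10085.661
Result: Fb = 10085.661 * 5829.4 ≈ 58793000 N (5 s.f.)

58793000 N


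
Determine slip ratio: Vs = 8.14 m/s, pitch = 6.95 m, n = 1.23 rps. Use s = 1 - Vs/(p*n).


Formula: s = 1 - Vs / (p * n)
Step 1 — p * n = 6.95 * 1.23 = 8.5485
Step 2 — Vs / (p*n) = 8.14 / 8.5485 = 0.952214 (6 d.p.)
Step 3 — s = 1 - 0.952214 = 0.047786

0.047786


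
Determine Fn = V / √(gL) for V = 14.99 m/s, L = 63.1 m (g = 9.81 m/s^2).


Formula: Fn = V / sqrt(g * L)
Step 1 — g * L = 9.81 * 63.1 = 619.011
Step 2 — sqrt(g * L) = sqrt(619.011) = 24.879932
Step 3 — Fn = 14.99 / 24.879932 ≈ 0.60249 (5 s.f.)

0.60249


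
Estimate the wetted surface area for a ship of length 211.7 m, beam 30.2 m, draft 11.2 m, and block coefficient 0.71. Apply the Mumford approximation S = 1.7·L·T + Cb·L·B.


Formula: S = 1.7*L*T + V/T with V = Cb*L*B*T, i.e. S = L * (1.7*T + Cb*B)
Step 1 — 1.7*T = 1.7 * 11.2 = 19.04 m
Step 2 — Cb*B = 0.71 * 30.2 = 21.442 m
Step 3 — 1.7*T + Cb*B = 19.04 + 21.442 = 40.482 m
Step 4 — S = 211.7 * 40.482 ≈ 8570.0 m^2 (5 s.f.)

8570.0 m^2


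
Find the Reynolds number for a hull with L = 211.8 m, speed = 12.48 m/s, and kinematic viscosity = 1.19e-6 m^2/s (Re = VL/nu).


Formula: Re = V * L / nu
Step 1 — V * L = 12.48 * 211.8 = 2643.264 m^2/s
Step 2 — Re = 2643.264 / 1.19e-6 = 2.22e+09

2.22e+09


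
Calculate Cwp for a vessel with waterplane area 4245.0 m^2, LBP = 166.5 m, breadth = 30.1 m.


Formula: Cwp = Aw / (L * B)
Step 1 — L * B = 166.5 * 30.1 = 5011.65 m^2
Step 2 — Cwp = 4245.0 / 5011.65 ≈ 0.84703 (5 s.f.)

0.84703


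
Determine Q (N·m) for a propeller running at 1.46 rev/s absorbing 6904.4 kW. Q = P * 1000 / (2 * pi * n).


Formula: Q = P_W / (2 * pi * n)
Step 1 — P_W = 6904.4 kW * 1000 = 6904400.0 W
Step 2 — 2 * pi * n = 2 * pi * 1.46 = 9.173451
Step 3 — Q = 6904400.0 / 9.173451 ≈ 752650 N·m (5 s.f.)

752650 N·m


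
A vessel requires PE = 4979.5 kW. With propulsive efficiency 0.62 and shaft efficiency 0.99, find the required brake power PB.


Formula: PB = PE / (eta_D * eta_S)
Step 1 — combined efficiency = eta_D * eta_S = 0.62 * 0.99 = 0.6138
Step 2 — PB = 4979.5 / 0.6138 ≈ 8112.6 kW (5 s.f.)

8112.6 kW


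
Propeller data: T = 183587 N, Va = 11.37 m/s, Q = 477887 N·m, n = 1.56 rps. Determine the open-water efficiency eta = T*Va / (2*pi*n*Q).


Formula: eta = T * Va / (2 * pi * n * Q)
Step 1 — numerator = T * Va = 183587 * 11.37 = 2087384.19
Step 2 — 2 * pi * n = 2 * pi * 1.56 = 9.801769
Step 3 — denominator = 9.801769 * 477887 = 4684137.98
Step 4 — eta = 2087384.19 / 4684137.98 ≈ 0.44563 (5 s.f.)

0.44563


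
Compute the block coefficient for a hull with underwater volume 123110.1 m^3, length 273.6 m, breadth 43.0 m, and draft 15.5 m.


Formula: Cb = V / (L * B * T)
Step 1 — L * B * T = 273.6 * 43.0 * 15.5 = 182354.4 m^3
Step 2 — Cb = 123110.1 / 182354.4 ≈ 0.67511 (5 s.f.)

0.67511


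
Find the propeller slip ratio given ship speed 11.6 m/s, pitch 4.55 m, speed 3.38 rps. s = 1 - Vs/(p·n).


Formula: s = 1 - Vs / (p * n)
Step 1 — p * n = 4.55 * 3.38 = 15.379
Step 2 — Vs / (p*n) = 11.6 / 15.379 = 0.754275 (6 d.p.)
Step 3 — s = 1 - 0.754275 = 0.245725

0.245725


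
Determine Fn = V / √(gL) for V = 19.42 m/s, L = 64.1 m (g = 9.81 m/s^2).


Formula: Fn = V / sqrt(g * L)
Step 1 — g * L = 9.81 * 64.1 = 628.821
Step 2 — sqrt(g * L) = sqrt(628.821) = 25.076304
Step 3 — Fn = 19.42 / 25.076304 ≈ 0.77444 (5 s.f.)

0.77444


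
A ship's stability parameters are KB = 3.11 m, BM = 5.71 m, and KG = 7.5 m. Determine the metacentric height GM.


Formula: GM = KB + BM - KG
Step 1 — KM = KB + BM = 3.11 + 5.71 = 8.82 m
Step 2 — GM = KM - KG = 8.82 - 7.5 = 1.32 m

1.32 m


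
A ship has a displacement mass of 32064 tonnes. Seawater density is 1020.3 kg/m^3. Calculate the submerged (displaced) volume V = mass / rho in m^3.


Formula: V = mass / rho
Step 1 — convert tonnes to kg: 32064 t * 1000 = 32064000 kg
Step 2 — V = 32064000 / 1020.3 ≈ 31426 m^3 (5 s.f.)

31426 m^3


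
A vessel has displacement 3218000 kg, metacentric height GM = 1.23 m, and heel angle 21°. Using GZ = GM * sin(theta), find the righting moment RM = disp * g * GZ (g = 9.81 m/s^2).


Formula: GZ = GM * sin(theta); RM = disp * g * GZ
Step 1 — GZ = 1.23 * sin(21°) = 1.23 * 0.358368 = 0.440793 m
Step 2 — RM = 3218000 * 9.81 * 0.440793 ≈ 13915000 N·m (5 s.f.)

13915000 N·m


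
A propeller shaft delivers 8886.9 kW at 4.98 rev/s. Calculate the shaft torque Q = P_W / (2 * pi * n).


Formula: Q = P_W / (2 * pi * n)
Step 1 — P_W = 8886.9 kW * 1000 = 8886900.0 W
Step 2 — 2 * pi * n = 2 * pi * 4.98 = 31.290263
Step 3 — Q = 8886900.0 / 31.290263 ≈ 284010 N·m (5 s.f.)

284010 N·m


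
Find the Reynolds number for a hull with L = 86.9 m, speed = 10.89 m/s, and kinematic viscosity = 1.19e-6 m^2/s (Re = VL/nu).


Formula: Re = V * L / nu
Step 1 — V * L = 10.89 * 86.9 = 946.341 m^2/s
Step 2 — Re = 946.341 / 1.19e-6 = 7.95e+08

7.95e+08


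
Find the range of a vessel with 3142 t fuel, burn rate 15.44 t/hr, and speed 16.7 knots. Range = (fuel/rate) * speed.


Formula: endurance = fuel / rate; range = endurance * speed
Step 1 — endurance = 3142 / 15.44 = 203.4974 hours
Step 2 — range = 203.4974 * 16.7 ≈ 3398.4 nautical miles (5 s.f.)

3398.4 NM


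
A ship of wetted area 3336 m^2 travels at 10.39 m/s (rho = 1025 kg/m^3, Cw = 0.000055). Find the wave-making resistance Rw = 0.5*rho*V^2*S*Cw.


Formula: Rw = 0.5 * rho * V^2 * S * Cw
Step 1 — V^2 = 10.39^2 = 107.9521
Step 2 — 0.5 * rho * V^2 = 0.5 * 1025 * 107.9521 = 55325.45125
Step 3 — Rw = 55325.45125 * 3336 * 0.000055 ≈ 10151 N (5 s.f.)

10151 N


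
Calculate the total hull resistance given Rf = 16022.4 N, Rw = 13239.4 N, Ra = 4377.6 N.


Formula: Rt = Rf + Rw + Ra
Substituting: Rt = 16022.4 + 13239.4 + 4377.6
Result: Rt = 33639.4 N

33639.4 N


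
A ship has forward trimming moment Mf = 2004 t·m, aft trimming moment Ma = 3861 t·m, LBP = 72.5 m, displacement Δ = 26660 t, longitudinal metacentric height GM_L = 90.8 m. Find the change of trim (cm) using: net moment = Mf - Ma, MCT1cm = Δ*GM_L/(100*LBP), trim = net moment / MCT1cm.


Formula: net trimming moment = Mf - Ma; MCT1cm = Δ*GM_L/(100*LBP); trim = net moment / MCT1cm
Step 1 — net trimming moment = 2004 - 3861 = -1857 t·m
Step 2 — MCT1cm = 26660 * 90.8 / (100 * 72.5) = 333.8935 t·m/cm
Step 3 — trim = -1857 / 333.8935 ≈ -5.5617 cm (5 s.f.)

-5.5617 cm


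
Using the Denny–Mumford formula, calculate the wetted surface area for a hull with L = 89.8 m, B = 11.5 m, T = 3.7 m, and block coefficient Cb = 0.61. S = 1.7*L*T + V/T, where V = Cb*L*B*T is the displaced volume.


Formula: S = 1.7*L*T + V/T with V = Cb*L*B*T, i.e. S = L * (1.7*T + Cb*B)
Step 1 — 1.7*T = 1.7 * 3.7 = 6.29 m
Step 2 — Cb*B = 0.61 * 11.5 = 7.015 m
Step 3 — 1.7*T + Cb*B = 6.29 + 7.015 = 13.305 m
Step 4 — S = 89.8 * 13.305 ≈ 1194.8 m^2 (5 s.f.)

1194.8 m^2


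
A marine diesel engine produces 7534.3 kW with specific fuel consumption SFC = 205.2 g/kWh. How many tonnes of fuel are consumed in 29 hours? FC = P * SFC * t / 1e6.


Formula: FC (tonnes) = P * SFC * t / 1,000,000
Step 1 — P * SFC * t = 7534.3 * 205.2 * 29 = 44835112.44 g
Step 2 — FC (tonnes) = 44835112.44 / 1,000,000 ≈ 44.835 tonnes (5 s.f.)

44.835 tonnes


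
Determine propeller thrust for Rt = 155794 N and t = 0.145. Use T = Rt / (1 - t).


Formula: T = Rt / (1 - t)
Step 1 — (1 - t) = 1 - 0.145 = 0.855
Step 2 — T = 155794 / 0.855 ≈ 182220 N (5 s.f.)

182220 N


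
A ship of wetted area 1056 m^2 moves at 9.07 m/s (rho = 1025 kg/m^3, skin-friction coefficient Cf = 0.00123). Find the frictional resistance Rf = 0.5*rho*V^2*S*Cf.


Formula: Rf = 0.5 * rho * V^2 * S * Cf
Step 1 — V^2 = 9.07^2 = 82.2649
Step 2 — 0.5 * rho * V^2 = 0.5 * 1025 * 82.2649 = 42160.76125
Step 3 — Rf = 42160.76125 * 1056 * 0.00123 ≈ 54762 N (5 s.f.)

54762 N


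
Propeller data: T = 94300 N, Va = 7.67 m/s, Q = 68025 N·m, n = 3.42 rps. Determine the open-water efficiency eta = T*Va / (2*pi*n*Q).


Formula: eta = T * Va / (2 * pi * n * Q)
Step 1 — numerator = T * Va = 94300 * 7.67 = 723281.0
Step 2 — 2 * pi * n = 2 * pi * 3.42 = 21.488494
Step 3 — denominator = 21.488494 * 68025 = 1461754.8
Step 4 — eta = 723281.0 / 1461754.8 ≈ 0.49480 (5 s.f.)

0.49480


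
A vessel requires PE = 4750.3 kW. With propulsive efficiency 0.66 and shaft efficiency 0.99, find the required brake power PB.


Formula: PB = PE / (eta_D * eta_S)
Step 1 — combined efficiency = eta_D * eta_S = 0.66 * 0.99 = 0.6534
Step 2 — PB = 4750.3 / 0.6534 ≈ 7270.1 kW (5 s.f.)

7270.1 kW


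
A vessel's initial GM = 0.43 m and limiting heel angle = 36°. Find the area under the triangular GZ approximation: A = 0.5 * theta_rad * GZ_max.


Formula: GZ_max = GM * sin(theta); Area = 0.5 * theta_rad * GZ_max
Step 1 — GZ_max = 0.43 * sin(36°) = 0.43 * 0.587785 = 0.252748 m
Step 2 — theta_rad = 36 * pi/180 = 0.628319 rad
Step 3 — Area = 0.5 * 0.628319 * 0.252748 ≈ 0.079403 m·rad (5 s.f.)

0.079403 m·rad


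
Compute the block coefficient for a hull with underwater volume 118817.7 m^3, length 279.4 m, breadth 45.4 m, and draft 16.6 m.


Formula: Cb = V / (L * B * T)
Step 1 — L * B * T = 279.4 * 45.4 * 16.6 = 210567.016 m^3
Step 2 — Cb = 118817.7 / 210567.016 ≈ 0.56427 (5 s.f.)

0.56427


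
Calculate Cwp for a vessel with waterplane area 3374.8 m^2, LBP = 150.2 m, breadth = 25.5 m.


Formula: Cwp = Aw / (L * B)
Step 1 — L * B = 150.2 * 25.5 = 3830.1 m^2
Step 2 — Cwp = 3374.8 / 3830.1 ≈ 0.88113 (5 s.f.)

0.88113


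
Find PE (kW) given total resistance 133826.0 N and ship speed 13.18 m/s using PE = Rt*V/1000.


Formula: PE = Rt * V / 1000 (kW)
Step 1 — PE (W) = 133826.0 * 13.18 = 1763826.68 W
Step 2 — PE (kW) = 1763826.68 / 1000 ≈ 1763.8 kW (5 s.f.)

1763.8 kW


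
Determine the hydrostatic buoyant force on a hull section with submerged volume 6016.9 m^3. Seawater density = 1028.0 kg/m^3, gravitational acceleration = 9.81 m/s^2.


Formula: Fb = rho * g * V
Substituting: Fb = 1028.0 * 9.81 * 6016.9
Intermediate: 1028.0 * 9.81 = 10084.68
Result: Fb = 10084.68 * 6016.9 ≈ 60679000 N (5 s.f.)

60679000 N


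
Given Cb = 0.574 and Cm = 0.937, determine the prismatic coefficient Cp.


Formula: Cp = Cb / Cm
Substituting: Cp = 0.574 / 0.937
Result: Cp ≈ 0.61259 (5 s.f.)

0.61259


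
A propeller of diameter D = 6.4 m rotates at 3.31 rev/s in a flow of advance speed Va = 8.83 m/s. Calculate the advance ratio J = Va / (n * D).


Formula: J = Va / (n * D)
Step 1 — n * D = 3.31 * 6.4 = 21.184
Step 2 — J = 8.83 / 21.184 ≈ 0.41682 (5 s.f.)

0.41682


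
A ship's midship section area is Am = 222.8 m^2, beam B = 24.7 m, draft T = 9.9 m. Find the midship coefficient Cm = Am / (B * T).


Formula: Cm = Am / (B * T)
Step 1 — B * T = 24.7 * 9.9 = 244.53 m^2
Step 2 — Cm = 222.8 / 244.53 ≈ 0.91114 (5 s.f.)

0.91114


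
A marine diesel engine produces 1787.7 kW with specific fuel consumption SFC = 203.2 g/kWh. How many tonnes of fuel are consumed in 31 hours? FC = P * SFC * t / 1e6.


Formula: FC (tonnes) = P * SFC * t / 1,000,000
Step 1 — P * SFC * t = 1787.7 * 203.2 * 31 = 11261079.84 g
Step 2 — FC (tonnes) = 11261079.84 / 1,000,000 ≈ 11.261 tonnes (5 s.f.)

11.261 tonnes


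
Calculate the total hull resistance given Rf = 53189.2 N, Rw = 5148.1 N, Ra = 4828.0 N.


Formula: Rt = Rf + Rw + Ra
Substituting: Rt = 53189.2 + 5148.1 + 4828.0
Result: Rt = 63165.3 N

63165.3 N


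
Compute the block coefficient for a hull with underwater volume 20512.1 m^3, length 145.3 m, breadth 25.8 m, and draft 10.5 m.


Formula: Cb = V / (L * B * T)
Step 1 — L * B * T = 145.3 * 25.8 * 10.5 = 39361.77 m^3
Step 2 — Cb = 20512.1 / 39361.77 ≈ 0.52112 (5 s.f.)

0.52112


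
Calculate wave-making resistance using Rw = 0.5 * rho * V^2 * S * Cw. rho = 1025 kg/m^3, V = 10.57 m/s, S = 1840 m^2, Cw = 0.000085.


Formula: Rw = 0.5 * rho * V^2 * S * Cw
Step 1 — V^2 = 10.57^2 = 111.7249
Step 2 — 0.5 * rho * V^2 = 0.5 * 1025 * 111.7249 = 57259.01125
Step 3 — Rw = 57259.01125 * 1840 * 0.000085 ≈ 8955.3 N (5 s.f.)

8955.3 N


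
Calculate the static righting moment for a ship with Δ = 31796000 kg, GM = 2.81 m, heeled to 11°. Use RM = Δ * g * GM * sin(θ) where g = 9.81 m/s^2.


Formula: GZ = GM * sin(theta); RM = disp * g * GZ
Step 1 — GZ = 2.81 * sin(11°) = 2.81 * 0.190809 = 0.536173 m
Step 2 — RM = 31796000 * 9.81 * 0.536173 ≈ 167240000 N·m (5 s.f.)

167240000 N·m


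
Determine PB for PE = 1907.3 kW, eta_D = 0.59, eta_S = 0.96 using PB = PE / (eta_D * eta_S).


Formula: PB = PE / (eta_D * eta_S)
Step 1 — combined efficiency = eta_D * eta_S = 0.59 * 0.96 = 0.5664
Step 2 — PB = 1907.3 / 0.5664 ≈ 3367.4 kW (5 s.f.)

3367.4 kW


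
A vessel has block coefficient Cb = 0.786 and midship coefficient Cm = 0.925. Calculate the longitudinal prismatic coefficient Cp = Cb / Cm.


Formula: Cp = Cb / Cm
Substituting: Cp = 0.786 / 0.925
Result: Cp ≈ 0.84973 (5 s.f.)

0.84973


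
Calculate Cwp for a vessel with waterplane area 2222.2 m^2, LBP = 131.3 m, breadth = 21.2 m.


Formula: Cwp = Aw / (L * B)
Step 1 — L * B = 131.3 * 21.2 = 2783.56 m^2
Step 2 — Cwp = 2222.2 / 2783.56 ≈ 0.79833 (5 s.f.)

0.79833


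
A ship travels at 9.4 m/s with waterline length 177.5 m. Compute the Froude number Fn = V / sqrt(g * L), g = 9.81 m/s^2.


Formula: Fn = V / sqrt(g * L)
Step 1 — g * L = 9.81 * 177.5 = 1741.275
Step 2 — sqrt(g * L) = sqrt(1741.275) = 41.728587
Step 3 — Fn = 9.4 / 41.728587 ≈ 0.22527 (5 s.f.)

0.22527


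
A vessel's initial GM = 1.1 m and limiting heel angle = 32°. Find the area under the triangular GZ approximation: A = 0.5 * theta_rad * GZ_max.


Formula: GZ_max = GM * sin(theta); Area = 0.5 * theta_rad * GZ_max
Step 1 — GZ_max = 1.1 * sin(32°) = 1.1 * 0.529919 = 0.582911 m
Step 2 — theta_rad = 32 * pi/180 = 0.558505 rad
Step 3 — Area = 0.5 * 0.558505 * 0.582911 ≈ 0.16278 m·rad (5 s.f.)

0.16278 m·rad


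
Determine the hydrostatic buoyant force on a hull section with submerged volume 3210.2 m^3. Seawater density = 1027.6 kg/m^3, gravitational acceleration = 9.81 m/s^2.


Formula: Fb = rho * g * V
Substituting: Fb = 1027.6 * 9.81 * 3210.2
Intermediate: 1027.6 * 9.81 = 10080.756
Result: Fb = 10080.756 * 3210.2 ≈ 32361000 N (5 s.f.)

32361000 N


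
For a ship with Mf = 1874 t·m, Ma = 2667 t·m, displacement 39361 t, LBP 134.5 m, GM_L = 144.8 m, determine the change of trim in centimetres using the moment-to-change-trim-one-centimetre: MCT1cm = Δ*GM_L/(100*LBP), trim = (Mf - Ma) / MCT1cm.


Formula: net trimming moment = Mf - Ma; MCT1cm = Δ*GM_L/(100*LBP); trim = net moment / MCT1cm
Step 1 — net trimming moment = 1874 - 2667 = -793 t·m
Step 2 — MCT1cm = 39361 * 144.8 / (100 * 134.5) = 423.7526 t·m/cm
Step 3 — trim = -793 / 423.7526 ≈ -1.8714 cm (5 s.f.)

-1.8714 cm


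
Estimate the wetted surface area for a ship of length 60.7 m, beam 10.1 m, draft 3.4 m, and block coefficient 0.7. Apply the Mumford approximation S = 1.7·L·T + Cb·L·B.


Formula: S = 1.7*L*T + V/T with V = Cb*L*B*T, i.e. S = L * (1.7*T + Cb*B)
Step 1 — 1.7*T = 1.7 * 3.4 = 5.78 m
Step 2 — Cb*B = 0.7 * 10.1 = 7.07 m
Step 3 — 1.7*T + Cb*B = 5.78 + 7.07 = 12.85 m
Step 4 — S = 60.7 * 12.85 ≈ 780.00 m^2 (5 s.f.)

780.00 m^2


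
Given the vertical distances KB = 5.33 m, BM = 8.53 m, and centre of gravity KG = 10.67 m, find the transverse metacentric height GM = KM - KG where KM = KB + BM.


Formula: GM = KB + BM - KG
Step 1 — KM = KB + BM = 5.33 + 8.53 = 13.86 m
Step 2 — GM = KM - KG = 13.86 - 10.67 = 3.19 m

3.19 m


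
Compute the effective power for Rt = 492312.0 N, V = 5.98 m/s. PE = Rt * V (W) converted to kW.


Formula: PE = Rt * V / 1000 (kW)
Step 1 — PE (W) = 492312.0 * 5.98 = 2944025.76 W
Step 2 — PE (kW) = 2944025.76 / 1000 ≈ 2944.0 kW (5 s.f.)

2944.0 kW


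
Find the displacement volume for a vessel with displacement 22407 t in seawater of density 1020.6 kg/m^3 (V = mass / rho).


Formula: V = mass / rho
Step 1 — convert tonnes to kg: 22407 t * 1000 = 22407000 kg
Step 2 — V = 22407000 / 1020.6 ≈ 21955 m^3 (5 s.f.)

21955 m^3


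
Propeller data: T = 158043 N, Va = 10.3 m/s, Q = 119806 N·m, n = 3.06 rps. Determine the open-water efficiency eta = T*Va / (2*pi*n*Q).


Formula: eta = T * Va / (2 * pi * n * Q)
Step 1 — numerator = T * Va = 158043 * 10.3 = 1627842.9
Step 2 — 2 * pi * n = 2 * pi * 3.06 = 19.226547
Step 3 — denominator = 19.226547 * 119806 = 2303455.69
Step 4 — eta = 1627842.9 / 2303455.69 ≈ 0.70670 (5 s.f.)

0.70670


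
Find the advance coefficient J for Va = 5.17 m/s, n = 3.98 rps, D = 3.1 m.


Formula: J = Va / (n * D)
Step 1 — n * D = 3.98 * 3.1 = 12.338
Step 2 — J = 5.17 / 12.338 ≈ 0.41903 (5 s.f.)

0.41903


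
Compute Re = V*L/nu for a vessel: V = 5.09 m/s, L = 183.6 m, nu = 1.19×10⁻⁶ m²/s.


Formula: Re = V * L / nu
Step 1 — V * L = 5.09 * 183.6 = 934.524 m^2/s
Step 2 — Re = 934.524 / 1.19e-6 = 7.85e+08

7.85e+08


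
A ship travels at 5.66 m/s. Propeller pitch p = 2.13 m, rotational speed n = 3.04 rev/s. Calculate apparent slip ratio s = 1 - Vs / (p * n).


Formula: s = 1 - Vs / (p * n)
Step 1 — p * n = 2.13 * 3.04 = 6.4752
Step 2 — Vs / (p*n) = 5.66 / 6.4752 = 0.874104 (6 d.p.)
Step 3 — s = 1 - 0.874104 = 0.125896

0.125896


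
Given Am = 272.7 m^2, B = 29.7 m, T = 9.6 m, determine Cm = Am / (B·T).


Formula: Cm = Am / (B * T)
Step 1 — B * T = 29.7 * 9.6 = 285.12 m^2
Step 2 — Cm = 272.7 / 285.12 ≈ 0.95644 (5 s.f.)

0.95644


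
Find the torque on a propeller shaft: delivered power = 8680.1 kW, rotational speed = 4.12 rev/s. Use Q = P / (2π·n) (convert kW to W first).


Formula: Q = P_W / (2 * pi * n)
Step 1 — P_W = 8680.1 kW * 1000 = 8680100.0 W
Step 2 — 2 * pi * n = 2 * pi * 4.12 = 25.886723
Step 3 — Q = 8680100.0 / 25.886723 ≈ 335310 N·m (5 s.f.)

335310 N·m


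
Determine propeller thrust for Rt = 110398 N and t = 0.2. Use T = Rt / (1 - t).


Formula: T = Rt / (1 - t)
Step 1 — (1 - t) = 1 - 0.2 = 0.8
Step 2 — T = 110398 / 0.8 ≈ 138000 N (5 s.f.)

138000 N


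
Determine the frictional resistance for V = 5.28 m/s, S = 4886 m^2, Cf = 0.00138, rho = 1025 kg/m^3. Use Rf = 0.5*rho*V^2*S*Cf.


Formula: Rf = 0.5 * rho * V^2 * S * Cf
Step 1 — V^2 = 5.28^2 = 27.8784
Step 2 — 0.5 * rho * V^2 = 0.5 * 1025 * 27.8784 = 14287.68
Step 3 — Rf = 14287.68 * 4886 * 0.00138 ≈ 96337 N (5 s.f.)

96337 N


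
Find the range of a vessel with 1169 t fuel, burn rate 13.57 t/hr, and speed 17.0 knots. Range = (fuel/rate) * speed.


Formula: endurance = fuel / rate; range = endurance * speed
Step 1 — endurance = 1169 / 13.57 = 86.1459 hours
Step 2 — range = 86.1459 * 17.0 ≈ 1464.5 nautical miles (5 s.f.)

1464.5 NM


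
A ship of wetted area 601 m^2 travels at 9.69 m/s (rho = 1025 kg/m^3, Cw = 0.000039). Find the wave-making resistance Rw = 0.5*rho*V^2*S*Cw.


Formula: Rw = 0.5 * rho * V^2 * S * Cw
Step 1 — V^2 = 9.69^2 = 93.8961
Step 2 — 0.5 * rho * V^2 = 0.5 * 1025 * 93.8961 = 48121.75125
Step 3 — Rw = 48121.75125 * 601 * 0.000039 ≈ 1127.9 N (5 s.f.)

1127.9 N


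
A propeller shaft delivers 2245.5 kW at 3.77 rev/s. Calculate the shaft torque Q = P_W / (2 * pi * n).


Formula: Q = P_W / (2 * pi * n)
Step 1 — P_W = 2245.5 kW * 1000 = 2245500.0 W
Step 2 — 2 * pi * n = 2 * pi * 3.77 = 23.687609
Step 3 — Q = 2245500.0 / 23.687609 ≈ 94796 N·m (5 s.f.)

94796 N·m


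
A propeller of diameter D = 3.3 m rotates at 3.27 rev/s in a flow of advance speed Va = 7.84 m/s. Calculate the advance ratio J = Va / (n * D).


Formula: J = Va / (n * D)
Step 1 — n * D = 3.27 * 3.3 = 10.791
Step 2 — J = 7.84 / 10.791 ≈ 0.72653 (5 s.f.)

0.72653


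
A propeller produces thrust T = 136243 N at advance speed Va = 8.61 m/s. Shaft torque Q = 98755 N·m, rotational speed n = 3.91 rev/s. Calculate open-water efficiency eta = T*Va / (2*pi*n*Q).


Formula: eta = T * Va / (2 * pi * n * Q)
Step 1 — numerator = T * Va = 136243 * 8.61 = 1173052.23
Step 2 — 2 * pi * n = 2 * pi * 3.91 = 24.567255
Step 3 — denominator = 24.567255 * 98755 = 2426139.27
Step 4 — eta = 1173052.23 / 2426139.27 ≈ 0.48351 (5 s.f.)

0.48351


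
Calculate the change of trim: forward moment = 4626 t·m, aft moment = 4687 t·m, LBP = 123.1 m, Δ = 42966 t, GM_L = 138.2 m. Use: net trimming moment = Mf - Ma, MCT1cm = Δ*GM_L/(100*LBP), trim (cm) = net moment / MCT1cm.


Formula: net trimming moment = Mf - Ma; MCT1cm = Δ*GM_L/(100*LBP); trim = net moment / MCT1cm
Step 1 — net trimming moment = 4626 - 4687 = -61 t·m
Step 2 — MCT1cm = 42966 * 138.2 / (100 * 123.1) = 482.364 t·m/cm
Step 3 — trim = -61 / 482.364 ≈ -0.12646 cm (5 s.f.)

-0.12646 cm


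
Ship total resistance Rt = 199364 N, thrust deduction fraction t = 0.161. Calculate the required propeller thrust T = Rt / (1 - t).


Formula: T = Rt / (1 - t)
Step 1 — (1 - t) = 1 - 0.161 = 0.839
Step 2 — T = 199364 / 0.839 ≈ 237620 N (5 s.f.)

237620 N


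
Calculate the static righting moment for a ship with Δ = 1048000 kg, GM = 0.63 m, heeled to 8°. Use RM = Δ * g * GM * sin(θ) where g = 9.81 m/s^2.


Formula: GZ = GM * sin(theta); RM = disp * g * GZ
Step 1 — GZ = 0.63 * sin(8°) = 0.63 * 0.139173 = 0.087679 m
Step 2 — RM = 1048000 * 9.81 * 0.087679 ≈ 901420 N·m (5 s.f.)

901420 N·m


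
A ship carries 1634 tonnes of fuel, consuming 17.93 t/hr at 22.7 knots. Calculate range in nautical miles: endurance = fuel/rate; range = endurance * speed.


Formula: endurance = fuel / rate; range = endurance * speed
Step 1 — endurance = 1634 / 17.93 = 91.1322 hours
Step 2 — range = 91.1322 * 22.7 ≈ 2068.7 nautical miles (5 s.f.)

2068.7 NM


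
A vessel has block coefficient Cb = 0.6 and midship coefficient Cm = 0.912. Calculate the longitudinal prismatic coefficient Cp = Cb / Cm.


Formula: Cp = Cb / Cm
Substituting: Cp = 0.6 / 0.912
Result: Cp ≈ 0.65789 (5 s.f.)

0.65789


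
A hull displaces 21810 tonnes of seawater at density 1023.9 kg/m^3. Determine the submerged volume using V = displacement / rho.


Formula: V = mass / rho
Step 1 — convert tonnes to kg: 21810 t * 1000 = 21810000 kg
Step 2 — V = 21810000 / 1023.9 ≈ 21301 m^3 (5 s.f.)

21301 m^3


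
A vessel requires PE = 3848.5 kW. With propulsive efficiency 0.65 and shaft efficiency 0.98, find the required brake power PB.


Formula: PB = PE / (eta_D * eta_S)
Step 1 — combined efficiency = eta_D * eta_S = 0.65 * 0.98 = 0.637
Step 2 — PB = 3848.5 / 0.637 ≈ 6041.6 kW (5 s.f.)

6041.6 kW


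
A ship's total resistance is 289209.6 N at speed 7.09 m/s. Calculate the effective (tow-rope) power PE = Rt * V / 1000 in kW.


Formula: PE = Rt * V / 1000 (kW)
Step 1 — PE (W) = 289209.6 * 7.09 = 2050496.064 W
Step 2 — PE (kW) = 2050496.064 / 1000 ≈ 2050.5 kW (5 s.f.)

2050.5 kW


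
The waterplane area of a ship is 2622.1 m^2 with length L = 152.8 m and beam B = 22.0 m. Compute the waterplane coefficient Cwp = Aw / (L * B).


Formula: Cwp = Aw / (L * B)
Step 1 — L * B = 152.8 * 22.0 = 3361.6 m^2
Step 2 — Cwp = 2622.1 / 3361.6 ≈ 0.78002 (5 s.f.)

0.78002


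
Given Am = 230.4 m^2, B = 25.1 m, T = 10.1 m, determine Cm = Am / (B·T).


Formula: Cm = Am / (B * T)
Step 1 — B * T = 25.1 * 10.1 = 253.51 m^2
Step 2 — Cm = 230.4 / 253.51 ≈ 0.90884 (5 s.f.)

0.90884


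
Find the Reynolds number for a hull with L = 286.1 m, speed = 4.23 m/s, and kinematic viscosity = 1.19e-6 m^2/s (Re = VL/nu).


Formula: Re = V * L / nu
Step 1 — V * L = 4.23 * 286.1 = 1210.203 m^2/s
Step 2 — Re = 1210.203 / 1.19e-6 = 1.02e+09

1.02e+09


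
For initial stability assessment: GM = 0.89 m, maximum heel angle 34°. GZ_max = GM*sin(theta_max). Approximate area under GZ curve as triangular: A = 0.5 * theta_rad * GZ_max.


Formula: GZ_max = GM * sin(theta); Area = 0.5 * theta_rad * GZ_max
Step 1 — GZ_max = 0.89 * sin(34°) = 0.89 * 0.559193 = 0.497682 m
Step 2 — theta_rad = 34 * pi/180 = 0.593412 rad
Step 3 — Area = 0.5 * 0.593412 * 0.497682 ≈ 0.14767 m·rad (5 s.f.)

0.14767 m·rad


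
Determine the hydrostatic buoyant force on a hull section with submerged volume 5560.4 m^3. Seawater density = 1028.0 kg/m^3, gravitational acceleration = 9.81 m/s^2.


Formula: Fb = rho * g * V
Substituting: Fb = 1028.0 * 9.81 * 5560.4
Intermediate: 1028.0 * 9.81 = 10084.68
Result: Fb = 10084.68 * 5560.4 ≈ 56075000 N (5 s.f.)

56075000 N


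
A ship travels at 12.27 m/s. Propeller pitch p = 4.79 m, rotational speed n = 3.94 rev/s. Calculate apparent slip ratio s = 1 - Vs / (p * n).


Formula: s = 1 - Vs / (p * n)
Step 1 — p * n = 4.79 * 3.94 = 18.8726
Step 2 — Vs / (p*n) = 12.27 / 18.8726 = 0.650149 (6 d.p.)
Step 3 — s = 1 - 0.650149 = 0.349851

0.349851


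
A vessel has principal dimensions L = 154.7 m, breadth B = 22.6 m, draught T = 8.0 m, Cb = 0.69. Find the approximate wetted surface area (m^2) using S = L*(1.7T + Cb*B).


Formula: S = 1.7*L*T + V/T with V = Cb*L*B*T, i.e. S = L * (1.7*T + Cb*B)
Step 1 — 1.7*T = 1.7 * 8.0 = 13.6 m
Step 2 — Cb*B = 0.69 * 22.6 = 15.594 m
Step 3 — 1.7*T + Cb*B = 13.6 + 15.594 = 29.194 m
Step 4 — S = 154.7 * 29.194 ≈ 4516.3 m^2 (5 s.f.)

4516.3 m^2


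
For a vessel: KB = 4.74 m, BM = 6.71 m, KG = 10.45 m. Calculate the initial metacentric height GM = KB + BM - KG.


Formula: GM = KB + BM - KG
Step 1 — KM = KB + BM = 4.74 + 6.71 = 11.45 m
Step 2 — GM = KM - KG = 11.45 - 10.45 = 1.0 m

1.0 m


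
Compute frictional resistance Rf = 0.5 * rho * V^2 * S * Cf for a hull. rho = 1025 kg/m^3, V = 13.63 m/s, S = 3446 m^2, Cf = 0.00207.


Formula: Rf = 0.5 * rho * V^2 * S * Cf
Step 1 — V^2 = 13.63^2 = 185.7769
Step 2 — 0.5 * rho * V^2 = 0.5 * 1025 * 185.7769 = 95210.66125
Step 3 — Rf = 95210.66125 * 3446 * 0.00207 ≈ 679160 N (5 s.f.)

679160 N


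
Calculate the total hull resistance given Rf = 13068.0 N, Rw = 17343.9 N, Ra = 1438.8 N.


Formula: Rt = Rf + Rw + Ra
Substituting: Rt = 13068.0 + 17343.9 + 1438.8
Result: Rt = 31850.7 N

31850.7 N
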